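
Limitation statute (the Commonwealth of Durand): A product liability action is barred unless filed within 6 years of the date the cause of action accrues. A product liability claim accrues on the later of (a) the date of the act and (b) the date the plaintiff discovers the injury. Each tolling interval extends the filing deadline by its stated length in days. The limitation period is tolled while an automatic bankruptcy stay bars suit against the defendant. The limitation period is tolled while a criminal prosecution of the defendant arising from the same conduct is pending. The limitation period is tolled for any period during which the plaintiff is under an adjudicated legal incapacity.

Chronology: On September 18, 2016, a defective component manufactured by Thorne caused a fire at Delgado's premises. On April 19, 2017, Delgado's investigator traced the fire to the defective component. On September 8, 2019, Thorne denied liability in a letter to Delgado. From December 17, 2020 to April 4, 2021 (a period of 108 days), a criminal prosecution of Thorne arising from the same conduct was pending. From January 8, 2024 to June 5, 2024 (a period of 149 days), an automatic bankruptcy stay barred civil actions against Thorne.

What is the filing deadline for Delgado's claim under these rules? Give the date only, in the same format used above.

Taking the later of the act (September 18, 2016) and discovery (April 19, 2017), the claim accrued on April 19, 2017.
Adding the 6 years base period to April 19, 2017 gives a deadline of April 19, 2023, before any tolling.
The period was tolled for 108 days by the pending criminal prosecution (December 17, 2020 to April 4, 2021), pushing the deadline to August 5, 2023.
By the time the automatic bankruptcy stay began on January 8, 2024, the limitation period had already expired on August 5, 2023; that interval cannot revive it.
None of the other events listed affects the running of the period under the stated rules.

August 5, 2023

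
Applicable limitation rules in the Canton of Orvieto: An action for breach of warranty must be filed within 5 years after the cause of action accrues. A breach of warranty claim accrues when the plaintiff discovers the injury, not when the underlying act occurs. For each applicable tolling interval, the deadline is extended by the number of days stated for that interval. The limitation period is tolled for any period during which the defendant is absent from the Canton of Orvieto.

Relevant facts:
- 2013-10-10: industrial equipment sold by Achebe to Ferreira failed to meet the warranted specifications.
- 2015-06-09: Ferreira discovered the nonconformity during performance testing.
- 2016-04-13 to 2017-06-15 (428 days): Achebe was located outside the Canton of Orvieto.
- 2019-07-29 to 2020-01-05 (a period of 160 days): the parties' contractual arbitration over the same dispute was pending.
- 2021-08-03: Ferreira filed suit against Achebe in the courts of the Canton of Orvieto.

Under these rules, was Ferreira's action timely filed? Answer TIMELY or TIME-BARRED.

Accrual is tied to discovery, so the period began on 2015-06-09 rather than on 2013-10-10 when the act occurred.
5 years from 2015-06-09 is 2020-06-09.
The defendant's absence from the jurisdiction from 2016-04-13 to 2017-06-15 tolled the period for 428 days, extending the deadline to 2021-08-11.
No stated provision tolls the period for a pending arbitration, so the interval from 2019-07-29 to 2020-01-05 has no effect on the deadline.
The 2021-08-03 filing precedes the 2021-08-11 deadline; the claim is timely.

TIMELY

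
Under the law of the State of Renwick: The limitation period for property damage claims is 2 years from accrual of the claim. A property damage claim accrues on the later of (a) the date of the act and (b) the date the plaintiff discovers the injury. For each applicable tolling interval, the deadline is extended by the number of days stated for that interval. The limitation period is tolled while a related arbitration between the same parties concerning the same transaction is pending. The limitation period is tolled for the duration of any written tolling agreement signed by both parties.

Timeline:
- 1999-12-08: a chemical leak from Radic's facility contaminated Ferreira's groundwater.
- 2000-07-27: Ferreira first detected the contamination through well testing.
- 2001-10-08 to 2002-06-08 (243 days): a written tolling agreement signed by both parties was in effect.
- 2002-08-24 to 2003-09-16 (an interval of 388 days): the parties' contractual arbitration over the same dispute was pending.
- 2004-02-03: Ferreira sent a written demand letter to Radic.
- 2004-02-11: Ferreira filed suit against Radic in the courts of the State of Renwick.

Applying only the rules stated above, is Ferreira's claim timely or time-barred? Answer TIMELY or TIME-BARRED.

The claim accrued on 2000-07-27 — the later of the 1999-12-08 act and the 2000-07-27 discovery.
Adding the 2 years base period to 2000-07-27 gives a deadline of 2002-07-27, before any tolling.
The written tolling agreement from 2001-10-08 to 2002-06-08 tolled the period for 243 days, extending the deadline to 2003-03-27.
Because the pending related arbitration ran from 2002-08-24 to 2003-09-16, the deadline is extended by 388 days to 2004-04-18.
The other events in the timeline have no effect on the limitation period under the stated rules.
The 2004-02-11 filing precedes the 2004-04-18 deadline; the claim is timely.

TIMELY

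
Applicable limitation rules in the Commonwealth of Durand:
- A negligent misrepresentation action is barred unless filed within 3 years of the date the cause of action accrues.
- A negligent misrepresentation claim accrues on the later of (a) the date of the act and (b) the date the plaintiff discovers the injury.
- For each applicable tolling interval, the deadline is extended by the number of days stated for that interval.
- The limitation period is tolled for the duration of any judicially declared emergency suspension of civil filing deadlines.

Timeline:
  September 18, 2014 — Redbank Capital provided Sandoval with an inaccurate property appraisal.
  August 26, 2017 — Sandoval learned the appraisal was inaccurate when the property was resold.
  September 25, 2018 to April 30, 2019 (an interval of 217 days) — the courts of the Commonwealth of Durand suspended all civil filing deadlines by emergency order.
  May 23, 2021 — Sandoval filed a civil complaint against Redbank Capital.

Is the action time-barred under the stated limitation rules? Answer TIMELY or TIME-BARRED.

TIME-BARRED

Taking the later of the act (September 18, 2014) and discovery (August 26, 2017), the claim accrued on August 26, 2017.
The untolled deadline — 3 years after August 26, 2017 — is August 26, 2020.
The period was tolled for 217 days by the emergency suspension of filing deadlines (September 25, 2018 to April 30, 2019), pushing the deadline to March 31, 2021.
The May 23, 2021 filing falls after the March 31, 2021 deadline; the claim is time-barred.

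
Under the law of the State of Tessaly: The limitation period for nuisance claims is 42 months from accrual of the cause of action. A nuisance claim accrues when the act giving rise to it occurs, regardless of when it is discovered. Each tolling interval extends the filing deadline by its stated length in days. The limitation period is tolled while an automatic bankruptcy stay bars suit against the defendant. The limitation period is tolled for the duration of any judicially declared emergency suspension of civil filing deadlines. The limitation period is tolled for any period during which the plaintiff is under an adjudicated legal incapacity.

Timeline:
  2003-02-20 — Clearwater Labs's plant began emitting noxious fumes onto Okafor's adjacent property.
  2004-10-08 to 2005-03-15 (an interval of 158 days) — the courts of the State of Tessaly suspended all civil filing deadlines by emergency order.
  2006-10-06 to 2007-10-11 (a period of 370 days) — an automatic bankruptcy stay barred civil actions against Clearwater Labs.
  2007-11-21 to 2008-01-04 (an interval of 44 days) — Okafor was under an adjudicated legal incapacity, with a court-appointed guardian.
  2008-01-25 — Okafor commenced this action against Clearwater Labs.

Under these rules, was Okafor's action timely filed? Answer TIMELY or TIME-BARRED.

The limitation period began to run on 2003-02-20.
42 months from 2003-02-20 is 2006-08-20.
The period was tolled for 158 days by the emergency suspension of filing deadlines (2004-10-08 to 2005-03-15), pushing the deadline to 2007-01-25.
The period was tolled for 370 days by the automatic bankruptcy stay (2006-10-06 to 2007-10-11), pushing the deadline to 2008-01-30.
The period was tolled for 44 days by the plaintiff's legal incapacity (2007-11-21 to 2008-01-04), pushing the deadline to 2008-03-14.
Filing on 2008-01-25 beat the 2008-03-14 deadline — the action is timely.

TIMELY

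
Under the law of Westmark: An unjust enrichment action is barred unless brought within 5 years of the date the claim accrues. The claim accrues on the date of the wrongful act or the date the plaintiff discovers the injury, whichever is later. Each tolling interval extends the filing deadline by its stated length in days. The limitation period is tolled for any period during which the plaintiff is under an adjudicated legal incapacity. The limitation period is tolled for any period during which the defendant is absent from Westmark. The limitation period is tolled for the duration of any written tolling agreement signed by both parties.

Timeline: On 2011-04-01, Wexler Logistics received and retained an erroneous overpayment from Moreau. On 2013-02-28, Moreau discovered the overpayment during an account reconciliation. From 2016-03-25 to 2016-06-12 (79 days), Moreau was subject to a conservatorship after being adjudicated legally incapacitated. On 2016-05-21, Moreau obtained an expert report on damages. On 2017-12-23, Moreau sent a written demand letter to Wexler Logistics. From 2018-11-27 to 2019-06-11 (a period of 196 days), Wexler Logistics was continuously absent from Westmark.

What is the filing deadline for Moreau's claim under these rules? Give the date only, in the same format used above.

2018-05-18

Because discovery on 2013-02-28 post-dates the 2011-04-01 act, accrual under the later-of rule falls on 2013-02-28.
Adding the 5 years base period to 2013-02-28 gives a deadline of 2018-02-28, before any tolling.
Because the plaintiff's legal incapacity ran from 2016-03-25 to 2016-06-12, the deadline is extended by 79 days to 2018-05-18.
The defendant's absence from the jurisdiction starting 2018-11-27 came too late — the period had run on 2018-05-18 — and so does not extend the deadline.
The other events in the timeline have no effect on the limitation period under the stated rules.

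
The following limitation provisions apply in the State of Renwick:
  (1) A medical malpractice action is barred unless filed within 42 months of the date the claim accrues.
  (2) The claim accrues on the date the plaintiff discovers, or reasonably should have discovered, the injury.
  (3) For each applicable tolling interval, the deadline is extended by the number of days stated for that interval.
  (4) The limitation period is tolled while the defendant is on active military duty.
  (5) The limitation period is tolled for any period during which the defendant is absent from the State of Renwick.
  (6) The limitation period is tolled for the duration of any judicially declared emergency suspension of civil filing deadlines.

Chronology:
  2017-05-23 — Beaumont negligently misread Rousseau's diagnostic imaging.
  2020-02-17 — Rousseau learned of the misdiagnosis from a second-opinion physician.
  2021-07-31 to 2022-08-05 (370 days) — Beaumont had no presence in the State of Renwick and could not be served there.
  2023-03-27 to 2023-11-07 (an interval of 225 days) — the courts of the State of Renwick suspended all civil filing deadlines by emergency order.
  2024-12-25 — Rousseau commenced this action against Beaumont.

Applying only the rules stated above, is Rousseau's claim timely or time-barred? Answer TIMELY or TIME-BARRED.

TIMELY

Under the discovery rule, the claim accrued on 2020-02-17, when Rousseau discovered the injury — not on the 2017-05-23 date of the underlying act.
The untolled deadline — 42 months after 2020-02-17 — is 2023-08-17.
The period was tolled for 370 days by the defendant's absence from the jurisdiction (2021-07-31 to 2022-08-05), pushing the deadline to 2024-08-21.
The emergency suspension of filing deadlines from 2023-03-27 to 2023-11-07 tolled the period for 225 days, extending the deadline to 2025-04-03.
The 2024-12-25 filing precedes the 2025-04-03 deadline; the claim is timely.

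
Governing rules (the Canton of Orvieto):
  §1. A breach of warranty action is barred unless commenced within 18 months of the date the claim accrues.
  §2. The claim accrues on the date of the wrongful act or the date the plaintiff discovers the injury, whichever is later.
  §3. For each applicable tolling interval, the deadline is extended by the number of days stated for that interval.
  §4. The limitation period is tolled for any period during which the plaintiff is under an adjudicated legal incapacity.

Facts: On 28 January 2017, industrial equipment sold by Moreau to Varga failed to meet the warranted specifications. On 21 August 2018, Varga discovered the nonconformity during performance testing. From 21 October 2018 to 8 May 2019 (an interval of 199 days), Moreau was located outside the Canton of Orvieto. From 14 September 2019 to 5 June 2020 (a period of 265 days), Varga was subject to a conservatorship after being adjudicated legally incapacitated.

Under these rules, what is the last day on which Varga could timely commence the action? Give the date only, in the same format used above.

12 November 2020

The claim accrued on 21 August 2018 — the later of the 28 January 2017 act and the 21 August 2018 discovery.
Adding the 18 months base period to 21 August 2018 gives a deadline of 21 February 2020, before any tolling.
The period was tolled for 265 days by the plaintiff's legal incapacity (14 September 2019 to 5 June 2020), pushing the deadline to 12 November 2020.
The defendant's absence from the jurisdiction from 21 October 2018 to 8 May 2019 does not toll the period, because no stated rule makes the defendant's absence a tolling event.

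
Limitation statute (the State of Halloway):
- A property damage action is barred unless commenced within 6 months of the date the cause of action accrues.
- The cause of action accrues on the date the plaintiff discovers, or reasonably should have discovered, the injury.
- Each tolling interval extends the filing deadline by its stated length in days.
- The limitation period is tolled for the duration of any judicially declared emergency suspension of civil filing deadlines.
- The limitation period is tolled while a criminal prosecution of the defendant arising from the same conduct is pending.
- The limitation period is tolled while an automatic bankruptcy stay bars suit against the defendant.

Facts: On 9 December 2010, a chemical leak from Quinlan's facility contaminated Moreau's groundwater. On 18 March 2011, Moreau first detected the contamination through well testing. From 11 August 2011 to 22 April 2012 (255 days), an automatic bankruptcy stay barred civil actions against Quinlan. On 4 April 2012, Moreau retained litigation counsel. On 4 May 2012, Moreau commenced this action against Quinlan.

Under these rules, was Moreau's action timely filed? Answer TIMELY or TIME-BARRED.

Under the discovery rule, the claim accrued on 18 March 2011, when Moreau discovered the injury — not on the 9 December 2010 date of the underlying act.
Adding the 6 months base period to 18 March 2011 gives a deadline of 18 September 2011, before any tolling.
Because the automatic bankruptcy stay ran from 11 August 2011 to 22 April 2012, the deadline is extended by 255 days to 30 May 2012.
Nothing else in the chronology tolls or restarts the period.
The 4 May 2012 filing precedes the 30 May 2012 deadline; the claim is timely.

TIMELY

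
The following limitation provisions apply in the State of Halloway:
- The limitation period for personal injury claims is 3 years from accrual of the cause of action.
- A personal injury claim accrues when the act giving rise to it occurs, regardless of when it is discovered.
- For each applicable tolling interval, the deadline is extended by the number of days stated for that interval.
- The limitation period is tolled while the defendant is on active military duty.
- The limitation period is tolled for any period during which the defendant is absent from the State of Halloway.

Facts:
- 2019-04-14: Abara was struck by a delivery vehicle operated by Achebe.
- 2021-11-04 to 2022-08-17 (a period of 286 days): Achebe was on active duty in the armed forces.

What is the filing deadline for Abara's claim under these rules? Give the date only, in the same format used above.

2023-01-25

The cause of action accrued on 2019-04-14, the date of the act.
3 years from 2019-04-14 is 2022-04-14.
The defendant's active military service from 2021-11-04 to 2022-08-17 tolled the period for 286 days, extending the deadline to 2023-01-25.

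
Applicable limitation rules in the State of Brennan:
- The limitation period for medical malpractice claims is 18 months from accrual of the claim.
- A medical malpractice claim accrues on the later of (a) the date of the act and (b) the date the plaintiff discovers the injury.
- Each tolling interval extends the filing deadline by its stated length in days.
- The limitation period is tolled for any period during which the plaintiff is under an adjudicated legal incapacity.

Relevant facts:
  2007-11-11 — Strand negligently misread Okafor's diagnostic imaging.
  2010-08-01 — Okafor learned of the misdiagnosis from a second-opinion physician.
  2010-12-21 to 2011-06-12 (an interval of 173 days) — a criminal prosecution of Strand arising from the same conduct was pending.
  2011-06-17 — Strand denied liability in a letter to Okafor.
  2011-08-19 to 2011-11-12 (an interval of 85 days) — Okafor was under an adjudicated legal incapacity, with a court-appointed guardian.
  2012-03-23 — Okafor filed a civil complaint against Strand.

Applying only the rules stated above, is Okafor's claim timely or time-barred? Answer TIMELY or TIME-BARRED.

Taking the later of the act (2007-11-11) and discovery (2010-08-01), the claim accrued on 2010-08-01.
18 months from 2010-08-01 is 2012-02-01.
The period was tolled for 85 days by the plaintiff's legal incapacity (2011-08-19 to 2011-11-12), pushing the deadline to 2012-04-26.
The pending criminal prosecution from 2010-12-21 to 2011-06-12 does not toll the period, because no stated rule makes a criminal prosecution a tolling event.
The other events in the timeline have no effect on the limitation period under the stated rules.
The 2012-03-23 filing precedes the 2012-04-26 deadline; the claim is timely.

TIMELY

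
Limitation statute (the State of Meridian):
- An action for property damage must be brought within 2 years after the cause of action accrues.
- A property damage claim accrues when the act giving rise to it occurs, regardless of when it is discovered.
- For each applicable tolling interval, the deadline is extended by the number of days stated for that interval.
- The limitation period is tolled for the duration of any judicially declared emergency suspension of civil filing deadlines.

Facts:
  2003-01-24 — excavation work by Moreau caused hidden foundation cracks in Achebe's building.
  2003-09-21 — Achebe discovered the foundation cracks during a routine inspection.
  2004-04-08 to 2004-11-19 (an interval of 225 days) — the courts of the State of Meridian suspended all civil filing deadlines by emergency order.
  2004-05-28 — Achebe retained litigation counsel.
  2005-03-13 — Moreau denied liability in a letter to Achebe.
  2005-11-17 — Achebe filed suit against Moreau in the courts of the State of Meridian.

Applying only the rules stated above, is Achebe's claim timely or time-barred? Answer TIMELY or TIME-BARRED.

The claim accrued on 2003-01-24, when the wrongful act occurred; under the stated occurrence rule the 2003-09-21 discovery does not delay accrual.
2 years from 2003-01-24 is 2005-01-24.
The period was tolled for 225 days by the emergency suspension of filing deadlines (2004-04-08 to 2004-11-19), pushing the deadline to 2005-09-06.
None of the other events listed affects the running of the period under the stated rules.
Filing on 2005-11-17 missed the 2005-09-06 deadline — the action is time-barred.

TIME-BARRED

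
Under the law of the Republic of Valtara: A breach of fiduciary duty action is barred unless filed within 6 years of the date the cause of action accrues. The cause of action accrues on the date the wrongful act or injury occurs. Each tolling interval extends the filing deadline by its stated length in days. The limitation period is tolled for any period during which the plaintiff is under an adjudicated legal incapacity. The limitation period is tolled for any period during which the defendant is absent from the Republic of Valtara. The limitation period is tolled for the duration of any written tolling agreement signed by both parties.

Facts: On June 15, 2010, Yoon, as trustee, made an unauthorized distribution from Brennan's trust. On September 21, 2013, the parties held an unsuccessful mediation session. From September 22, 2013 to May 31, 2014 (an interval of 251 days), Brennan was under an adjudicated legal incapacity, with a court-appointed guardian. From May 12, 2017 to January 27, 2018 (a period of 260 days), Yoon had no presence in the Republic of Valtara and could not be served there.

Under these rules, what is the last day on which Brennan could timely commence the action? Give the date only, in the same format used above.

The cause of action accrued on June 15, 2010, the date of the act.
Adding the 6 years base period to June 15, 2010 gives a deadline of June 15, 2016, before any tolling.
The period was tolled for 251 days by the plaintiff's legal incapacity (September 22, 2013 to May 31, 2014), pushing the deadline to February 21, 2017.
The defendant's absence from the jurisdiction starting May 12, 2017 came too late — the period had run on February 21, 2017 — and so does not extend the deadline.
None of the other events listed affects the running of the period under the stated rules.

February 21, 2017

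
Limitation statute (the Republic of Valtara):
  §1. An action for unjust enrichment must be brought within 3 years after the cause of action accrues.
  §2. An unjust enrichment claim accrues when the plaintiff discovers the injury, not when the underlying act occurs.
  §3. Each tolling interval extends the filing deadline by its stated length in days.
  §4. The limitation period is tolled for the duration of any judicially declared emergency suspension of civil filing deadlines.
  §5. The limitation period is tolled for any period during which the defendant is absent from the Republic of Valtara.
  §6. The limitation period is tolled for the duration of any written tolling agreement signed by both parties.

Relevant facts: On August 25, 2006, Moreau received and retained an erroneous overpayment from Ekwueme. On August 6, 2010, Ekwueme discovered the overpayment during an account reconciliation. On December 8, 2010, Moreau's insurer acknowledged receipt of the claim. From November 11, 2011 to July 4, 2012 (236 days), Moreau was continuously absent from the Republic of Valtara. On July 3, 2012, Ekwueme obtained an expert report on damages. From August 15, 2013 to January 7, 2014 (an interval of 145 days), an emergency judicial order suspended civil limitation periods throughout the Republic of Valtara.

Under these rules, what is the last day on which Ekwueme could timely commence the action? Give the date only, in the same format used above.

August 22, 2014

The claim did not accrue until Ekwueme discovered the injury on August 6, 2010; the August 25, 2006 act date does not start the clock under the stated rule.
Adding the 3 years base period to August 6, 2010 gives a deadline of August 6, 2013, before any tolling.
Because the defendant's absence from the jurisdiction ran from November 11, 2011 to July 4, 2012, the deadline is extended by 236 days to March 30, 2014.
The period was tolled for 145 days by the emergency suspension of filing deadlines (August 15, 2013 to January 7, 2014), pushing the deadline to August 22, 2014.
None of the other events listed affects the running of the period under the stated rules.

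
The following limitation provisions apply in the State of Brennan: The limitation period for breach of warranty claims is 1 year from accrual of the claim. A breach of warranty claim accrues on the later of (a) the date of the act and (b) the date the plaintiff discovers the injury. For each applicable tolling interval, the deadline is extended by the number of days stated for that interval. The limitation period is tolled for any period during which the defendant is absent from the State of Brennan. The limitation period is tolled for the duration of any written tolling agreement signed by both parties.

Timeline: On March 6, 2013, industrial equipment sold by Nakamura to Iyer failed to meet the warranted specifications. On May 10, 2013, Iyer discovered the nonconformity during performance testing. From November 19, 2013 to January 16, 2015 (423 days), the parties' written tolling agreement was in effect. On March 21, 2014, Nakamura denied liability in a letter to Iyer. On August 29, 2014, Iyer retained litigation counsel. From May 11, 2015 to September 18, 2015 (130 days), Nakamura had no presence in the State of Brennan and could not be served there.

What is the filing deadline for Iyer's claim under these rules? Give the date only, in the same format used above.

November 14, 2015

The claim accrued on May 10, 2013 — the later of the March 6, 2013 act and the May 10, 2013 discovery.
The untolled deadline — 1 year after May 10, 2013 — is May 10, 2014.
The period was tolled for 423 days by the written tolling agreement (November 19, 2013 to January 16, 2015), pushing the deadline to July 7, 2015.
The period was tolled for 130 days by the defendant's absence from the jurisdiction (May 11, 2015 to September 18, 2015), pushing the deadline to November 14, 2015.
The other events in the timeline have no effect on the limitation period under the stated rules.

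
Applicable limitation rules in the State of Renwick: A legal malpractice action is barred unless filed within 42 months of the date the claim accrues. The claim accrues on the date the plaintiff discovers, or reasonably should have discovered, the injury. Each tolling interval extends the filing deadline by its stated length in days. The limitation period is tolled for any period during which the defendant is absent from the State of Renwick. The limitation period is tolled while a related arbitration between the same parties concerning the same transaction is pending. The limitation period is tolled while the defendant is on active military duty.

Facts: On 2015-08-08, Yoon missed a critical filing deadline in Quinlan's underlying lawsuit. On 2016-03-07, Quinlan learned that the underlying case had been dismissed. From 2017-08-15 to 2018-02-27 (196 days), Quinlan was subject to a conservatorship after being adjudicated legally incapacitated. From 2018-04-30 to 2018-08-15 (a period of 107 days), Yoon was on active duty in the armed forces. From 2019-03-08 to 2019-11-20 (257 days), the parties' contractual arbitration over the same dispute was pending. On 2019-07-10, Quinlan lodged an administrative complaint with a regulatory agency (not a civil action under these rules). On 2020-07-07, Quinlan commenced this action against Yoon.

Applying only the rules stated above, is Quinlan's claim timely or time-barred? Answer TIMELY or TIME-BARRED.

TIMELY

The claim did not accrue until Quinlan discovered the injury on 2016-03-07; the 2015-08-08 act date does not start the clock under the stated rule.
The untolled deadline — 42 months after 2016-03-07 — is 2019-09-07.
The period was tolled for 107 days by the defendant's active military service (2018-04-30 to 2018-08-15), pushing the deadline to 2019-12-23.
Because the pending related arbitration ran from 2019-03-08 to 2019-11-20, the deadline is extended by 257 days to 2020-09-05.
Although the plaintiff's incapacity ran from 2017-08-15 to 2018-02-27, the stated rules do not make that a tolling event, so it is disregarded.
Nothing else in the chronology tolls or restarts the period.
Quinlan filed on 2020-07-07, before the 2020-09-05 deadline, so the action is timely.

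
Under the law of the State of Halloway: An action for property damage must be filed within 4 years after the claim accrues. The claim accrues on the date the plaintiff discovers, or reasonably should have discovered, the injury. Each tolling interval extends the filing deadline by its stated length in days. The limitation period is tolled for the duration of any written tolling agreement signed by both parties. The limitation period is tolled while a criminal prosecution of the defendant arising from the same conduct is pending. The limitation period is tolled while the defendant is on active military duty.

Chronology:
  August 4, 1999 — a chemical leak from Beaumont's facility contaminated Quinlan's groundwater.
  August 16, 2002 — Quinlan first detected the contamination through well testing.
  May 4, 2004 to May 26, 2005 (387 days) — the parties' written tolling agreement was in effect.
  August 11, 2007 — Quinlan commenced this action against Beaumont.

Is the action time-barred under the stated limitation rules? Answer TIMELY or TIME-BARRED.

TIMELY

Under the discovery rule, the claim accrued on August 16, 2002, when Quinlan discovered the injury — not on the August 4, 1999 date of the underlying act.
4 years from August 16, 2002 is August 16, 2006.
The written tolling agreement from May 4, 2004 to May 26, 2005 tolled the period for 387 days, extending the deadline to September 7, 2007.
The August 11, 2007 filing precedes the September 7, 2007 deadline; the claim is timely.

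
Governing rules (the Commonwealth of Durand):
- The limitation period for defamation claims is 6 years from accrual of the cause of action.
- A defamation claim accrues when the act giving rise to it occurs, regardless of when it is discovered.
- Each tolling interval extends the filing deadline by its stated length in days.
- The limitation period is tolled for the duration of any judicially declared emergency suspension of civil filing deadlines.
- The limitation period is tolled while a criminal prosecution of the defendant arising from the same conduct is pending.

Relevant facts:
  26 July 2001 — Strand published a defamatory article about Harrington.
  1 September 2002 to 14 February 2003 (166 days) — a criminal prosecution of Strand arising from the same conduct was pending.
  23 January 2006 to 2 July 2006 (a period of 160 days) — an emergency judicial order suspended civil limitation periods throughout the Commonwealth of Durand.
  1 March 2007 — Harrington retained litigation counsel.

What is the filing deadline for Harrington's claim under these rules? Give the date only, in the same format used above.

16 June 2008

The limitation period began to run on 26 July 2001.
6 years from 26 July 2001 is 26 July 2007.
The period was tolled for 166 days by the pending criminal prosecution (1 September 2002 to 14 February 2003), pushing the deadline to 8 January 2008.
The emergency suspension of filing deadlines from 23 January 2006 to 2 July 2006 tolled the period for 160 days, extending the deadline to 16 June 2008.
The other events in the timeline have no effect on the limitation period under the stated rules.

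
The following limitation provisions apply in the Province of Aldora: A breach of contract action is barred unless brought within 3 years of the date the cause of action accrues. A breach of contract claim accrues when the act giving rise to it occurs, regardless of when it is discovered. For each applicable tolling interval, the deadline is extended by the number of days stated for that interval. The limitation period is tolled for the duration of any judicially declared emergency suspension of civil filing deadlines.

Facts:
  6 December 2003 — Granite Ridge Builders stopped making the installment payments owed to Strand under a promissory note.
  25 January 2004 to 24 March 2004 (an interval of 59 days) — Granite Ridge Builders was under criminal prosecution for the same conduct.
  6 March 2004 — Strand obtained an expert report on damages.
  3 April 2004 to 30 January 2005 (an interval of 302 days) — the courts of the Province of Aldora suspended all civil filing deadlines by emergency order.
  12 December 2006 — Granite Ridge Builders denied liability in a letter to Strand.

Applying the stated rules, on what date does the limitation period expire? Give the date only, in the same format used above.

4 October 2007

The cause of action accrued on 6 December 2003, the date of the act.
3 years from 6 December 2003 is 6 December 2006.
Because the emergency suspension of filing deadlines ran from 3 April 2004 to 30 January 2005, the deadline is extended by 302 days to 4 October 2007.
The pending criminal prosecution from 25 January 2004 to 24 March 2004 does not toll the period, because no stated rule makes a criminal prosecution a tolling event.
Nothing else in the chronology tolls or restarts the period.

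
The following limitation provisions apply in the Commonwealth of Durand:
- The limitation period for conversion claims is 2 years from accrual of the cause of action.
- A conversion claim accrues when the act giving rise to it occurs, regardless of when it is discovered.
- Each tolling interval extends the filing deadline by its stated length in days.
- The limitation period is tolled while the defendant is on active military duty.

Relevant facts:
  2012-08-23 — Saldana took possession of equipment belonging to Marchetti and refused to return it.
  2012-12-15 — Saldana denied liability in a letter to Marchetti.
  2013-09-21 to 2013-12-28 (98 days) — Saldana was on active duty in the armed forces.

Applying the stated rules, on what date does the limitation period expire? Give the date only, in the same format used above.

The claim accrued on 2012-08-23, when the wrongful act occurred.
The untolled deadline — 2 years after 2012-08-23 — is 2014-08-23.
The defendant's active military service from 2013-09-21 to 2013-12-28 tolled the period for 98 days, extending the deadline to 2014-11-29.
Nothing else in the chronology tolls or restarts the period.

2014-11-29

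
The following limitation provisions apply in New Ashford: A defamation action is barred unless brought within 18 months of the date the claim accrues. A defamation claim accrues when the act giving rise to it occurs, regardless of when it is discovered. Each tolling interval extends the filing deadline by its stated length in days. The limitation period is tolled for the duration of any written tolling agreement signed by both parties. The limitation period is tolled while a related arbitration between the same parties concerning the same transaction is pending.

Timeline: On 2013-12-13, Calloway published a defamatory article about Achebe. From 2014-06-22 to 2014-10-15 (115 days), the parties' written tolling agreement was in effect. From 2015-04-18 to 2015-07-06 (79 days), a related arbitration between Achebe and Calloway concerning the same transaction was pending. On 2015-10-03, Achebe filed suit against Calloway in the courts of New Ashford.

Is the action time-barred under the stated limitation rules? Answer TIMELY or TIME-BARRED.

The limitation period began to run on 2013-12-13.
Adding the 18 months base period to 2013-12-13 gives a deadline of 2015-06-13, before any tolling.
The period was tolled for 115 days by the written tolling agreement (2014-06-22 to 2014-10-15), pushing the deadline to 2015-10-06.
Because the pending related arbitration ran from 2015-04-18 to 2015-07-06, the deadline is extended by 79 days to 2015-12-24.
Filing on 2015-10-03 beat the 2015-12-24 deadline — the action is timely.

TIMELY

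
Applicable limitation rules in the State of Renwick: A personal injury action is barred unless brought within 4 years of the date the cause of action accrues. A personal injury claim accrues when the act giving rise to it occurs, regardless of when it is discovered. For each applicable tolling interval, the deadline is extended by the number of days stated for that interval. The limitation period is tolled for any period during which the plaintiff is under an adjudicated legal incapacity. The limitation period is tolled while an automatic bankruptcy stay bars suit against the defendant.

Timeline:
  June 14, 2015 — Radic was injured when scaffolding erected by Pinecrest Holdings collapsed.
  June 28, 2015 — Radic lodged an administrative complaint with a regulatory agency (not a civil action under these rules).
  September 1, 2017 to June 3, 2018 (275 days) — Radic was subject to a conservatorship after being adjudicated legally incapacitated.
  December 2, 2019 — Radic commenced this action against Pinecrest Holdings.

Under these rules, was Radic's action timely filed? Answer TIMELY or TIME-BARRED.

The claim accrued on June 14, 2015, when the wrongful act occurred.
4 years from June 14, 2015 is June 14, 2019.
The plaintiff's legal incapacity from September 1, 2017 to June 3, 2018 tolled the period for 275 days, extending the deadline to March 15, 2020.
The other events in the timeline have no effect on the limitation period under the stated rules.
Filing on December 2, 2019 beat the March 15, 2020 deadline — the action is timely.

TIMELY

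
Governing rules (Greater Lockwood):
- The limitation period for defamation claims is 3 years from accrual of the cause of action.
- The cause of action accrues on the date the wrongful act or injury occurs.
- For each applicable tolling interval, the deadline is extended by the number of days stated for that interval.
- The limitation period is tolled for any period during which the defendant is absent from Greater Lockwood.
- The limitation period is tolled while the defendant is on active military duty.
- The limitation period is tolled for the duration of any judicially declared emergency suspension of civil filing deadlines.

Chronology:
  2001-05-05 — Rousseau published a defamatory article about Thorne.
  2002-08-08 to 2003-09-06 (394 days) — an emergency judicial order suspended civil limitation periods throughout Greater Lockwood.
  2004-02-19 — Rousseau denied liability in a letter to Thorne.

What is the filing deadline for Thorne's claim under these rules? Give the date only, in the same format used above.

The limitation period began to run on 2001-05-05.
Adding the 3 years base period to 2001-05-05 gives a deadline of 2004-05-05, before any tolling.
Because the emergency suspension of filing deadlines ran from 2002-08-08 to 2003-09-06, the deadline is extended by 394 days to 2005-06-03.
Nothing else in the chronology tolls or restarts the period.

2005-06-03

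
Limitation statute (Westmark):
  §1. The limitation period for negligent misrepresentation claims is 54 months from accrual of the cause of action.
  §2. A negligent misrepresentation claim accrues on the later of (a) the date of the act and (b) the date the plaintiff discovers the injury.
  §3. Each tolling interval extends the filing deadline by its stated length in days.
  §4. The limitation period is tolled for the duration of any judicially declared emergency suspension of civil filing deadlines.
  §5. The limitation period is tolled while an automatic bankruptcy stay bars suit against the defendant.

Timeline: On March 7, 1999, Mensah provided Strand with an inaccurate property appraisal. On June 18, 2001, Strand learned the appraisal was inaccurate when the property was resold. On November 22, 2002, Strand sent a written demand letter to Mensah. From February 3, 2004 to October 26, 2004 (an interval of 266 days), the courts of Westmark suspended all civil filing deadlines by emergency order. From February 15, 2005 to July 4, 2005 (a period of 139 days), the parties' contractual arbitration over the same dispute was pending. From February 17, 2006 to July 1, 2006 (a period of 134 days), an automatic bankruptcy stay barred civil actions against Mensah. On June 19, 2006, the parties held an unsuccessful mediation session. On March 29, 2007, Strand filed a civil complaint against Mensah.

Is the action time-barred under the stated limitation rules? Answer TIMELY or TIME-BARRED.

TIME-BARRED

The claim accrued on June 18, 2001 — the later of the March 7, 1999 act and the June 18, 2001 discovery.
Adding the 54 months base period to June 18, 2001 gives a deadline of December 18, 2005, before any tolling.
The emergency suspension of filing deadlines from February 3, 2004 to October 26, 2004 tolled the period for 266 days, extending the deadline to September 10, 2006.
Because the automatic bankruptcy stay ran from February 17, 2006 to July 1, 2006, the deadline is extended by 134 days to January 22, 2007.
Although a pending arbitration ran from February 15, 2005 to July 4, 2005, the stated rules do not make that a tolling event, so it is disregarded.
Nothing else in the chronology tolls or restarts the period.
Strand filed on March 29, 2007, after the January 22, 2007 deadline, so the action is time-barred.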